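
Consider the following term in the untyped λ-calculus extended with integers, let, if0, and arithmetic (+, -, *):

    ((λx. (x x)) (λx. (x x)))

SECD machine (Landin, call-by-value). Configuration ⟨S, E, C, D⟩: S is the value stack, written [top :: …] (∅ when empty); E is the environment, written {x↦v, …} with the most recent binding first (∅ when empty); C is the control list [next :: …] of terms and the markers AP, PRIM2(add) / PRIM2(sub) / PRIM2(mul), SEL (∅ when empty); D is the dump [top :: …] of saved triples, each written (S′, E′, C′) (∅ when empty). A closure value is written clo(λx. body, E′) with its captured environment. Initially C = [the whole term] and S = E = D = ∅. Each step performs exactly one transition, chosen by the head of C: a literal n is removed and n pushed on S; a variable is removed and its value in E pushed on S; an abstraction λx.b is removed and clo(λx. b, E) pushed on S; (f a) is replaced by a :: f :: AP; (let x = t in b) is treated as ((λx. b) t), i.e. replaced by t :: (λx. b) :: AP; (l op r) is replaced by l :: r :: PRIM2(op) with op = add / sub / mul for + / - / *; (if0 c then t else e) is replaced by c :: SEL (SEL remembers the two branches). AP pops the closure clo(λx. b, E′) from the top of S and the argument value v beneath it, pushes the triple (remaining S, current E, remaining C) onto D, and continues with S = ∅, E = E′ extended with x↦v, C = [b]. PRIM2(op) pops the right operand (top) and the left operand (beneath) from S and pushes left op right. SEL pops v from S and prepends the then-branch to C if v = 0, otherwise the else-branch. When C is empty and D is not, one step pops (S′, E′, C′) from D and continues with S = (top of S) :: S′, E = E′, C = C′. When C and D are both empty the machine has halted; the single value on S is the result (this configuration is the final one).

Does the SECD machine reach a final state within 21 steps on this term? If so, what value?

Answer: DIVERGES (no final state within 21 steps)

Machine steps:
t=0: ⟨S=∅; E=∅; C=[((λx. (x x)) (λx. (x x)))]; D=∅⟩
t=1: ⟨S=∅; E=∅; C=[(λx. (x x)) :: (λx. (x x)) :: AP]; D=∅⟩
t=2: ⟨S=[clo(λx. (x x), ∅)]; E=∅; C=[(λx. (x x)) :: AP]; D=∅⟩
t=3: ⟨S=[clo(λx. (x x), ∅) :: clo(λx. (x x), ∅)]; E=∅; C=[AP]; D=∅⟩
t=4: ⟨S=∅; E={x↦clo(λx. (x x), ∅)}; C=[(x x)]; D=[(∅, ∅, ∅)]⟩
t=5: ⟨S=∅; E={x↦clo(λx. (x x), ∅)}; C=[x :: x :: AP]; D=[(∅, ∅, ∅)]⟩
t=6: ⟨S=[clo(λx. (x x), ∅)]; E={x↦clo(λx. (x x), ∅)}; C=[x :: AP]; D=[(∅, ∅, ∅)]⟩
t=7: ⟨S=[clo(λx. (x x), ∅) :: clo(λx. (x x), ∅)]; E={x↦clo(λx. (x x), ∅)}; C=[AP]; D=[(∅, ∅, ∅)]⟩
t=8: ⟨S=∅; E={x↦clo(λx. (x x), ∅)}; C=[(x x)]; D=[(∅, {x↦clo(λx. (x x), ∅)}, ∅) :: (∅, ∅, ∅)]⟩
t=9: ⟨S=∅; E={x↦clo(λx. (x x), ∅)}; C=[x :: x :: AP]; D=[(∅, {x↦clo(λx. (x x), ∅)}, ∅) :: (∅, ∅, ∅)]⟩
t=10: ⟨S=[clo(λx. (x x), ∅)]; E={x↦clo(λx. (x x), ∅)}; C=[x :: AP]; D=[(∅, {x↦clo(λx. (x x), ∅)}, ∅) :: (∅, ∅, ∅)]⟩
t=11: ⟨S=[clo(λx. (x x), ∅) :: clo(λx. (x x), ∅)]; E={x↦clo(λx. (x x), ∅)}; C=[AP]; D=[(∅, {x↦clo(λx. (x x), ∅)}, ∅) :: (∅, ∅, ∅)]⟩
t=12: ⟨S=∅; E={x↦clo(λx. (x x), ∅)}; C=[(x x)]; D=[(∅, {x↦clo(λx. (x x), ∅)}, ∅) :: (∅, {x↦clo(λx. (x x), ∅)}, ∅) :: (∅, ∅, ∅)]⟩
t=13: ⟨S=∅; E={x↦clo(λx. (x x), ∅)}; C=[x :: x :: AP]; D=[(∅, {x↦clo(λx. (x x), ∅)}, ∅) :: (∅, {x↦clo(λx. (x x), ∅)}, ∅) :: (∅, ∅, ∅)]⟩
t=14: ⟨S=[clo(λx. (x x), ∅)]; E={x↦clo(λx. (x x), ∅)}; C=[x :: AP]; D=[(∅, {x↦clo(λx. (x x), ∅)}, ∅) :: (∅, {x↦clo(λx. (x x), ∅)}, ∅) :: (∅, ∅, ∅)]⟩
t=15: ⟨S=[clo(λx. (x x), ∅) :: clo(λx. (x x), ∅)]; E={x↦clo(λx. (x x), ∅)}; C=[AP]; D=[(∅, {x↦clo(λx. (x x), ∅)}, ∅) :: (∅, {x↦clo(λx. (x x), ∅)}, ∅) :: (∅, ∅, ∅)]⟩
t=16: ⟨S=∅; E={x↦clo(λx. (x x), ∅)}; C=[(x x)]; D=[(∅, {x↦clo(λx. (x x), ∅)}, ∅) :: (∅, {x↦clo(λx. (x x), ∅)}, ∅) :: (∅, {x↦clo(λx. (x x), ∅)}, ∅) :: (∅, ∅, ∅)]⟩
t=17: ⟨S=∅; E={x↦clo(λx. (x x), ∅)}; C=[x :: x :: AP]; D=[(∅, {x↦clo(λx. (x x), ∅)}, ∅) :: (∅, {x↦clo(λx. (x x), ∅)}, ∅) :: (∅, {x↦clo(λx. (x x), ∅)}, ∅) :: (∅, ∅, ∅)]⟩
t=18: ⟨S=[clo(λx. (x x), ∅)]; E={x↦clo(λx. (x x), ∅)}; C=[x :: AP]; D=[(∅, {x↦clo(λx. (x x), ∅)}, ∅) :: (∅, {x↦clo(λx. (x x), ∅)}, ∅) :: (∅, {x↦clo(λx. (x x), ∅)}, ∅) :: (∅, ∅, ∅)]⟩
t=19: ⟨S=[clo(λx. (x x), ∅) :: clo(λx. (x x), ∅)]; E={x↦clo(λx. (x x), ∅)}; C=[AP]; D=[(∅, {x↦clo(λx. (x x), ∅)}, ∅) :: (∅, {x↦clo(λx. (x x), ∅)}, ∅) :: (∅, {x↦clo(λx. (x x), ∅)}, ∅) :: (∅, ∅, ∅)]⟩
t=20: ⟨S=∅; E={x↦clo(λx. (x x), ∅)}; C=[(x x)]; D=[(∅, {x↦clo(λx. (x x), ∅)}, ∅) :: (∅, {x↦clo(λx. (x x), ∅)}, ∅) :: (∅, {x↦clo(λx. (x x), ∅)}, ∅) :: (∅, {x↦clo(λx. (x x), ∅)}, ∅) :: (∅, ∅, ∅)]⟩
t=21: ⟨S=∅; E={x↦clo(λx. (x x), ∅)}; C=[x :: x :: AP]; D=[(∅, {x↦clo(λx. (x x), ∅)}, ∅) :: (∅, {x↦clo(λx. (x x), ∅)}, ∅) :: (∅, {x↦clo(λx. (x x), ∅)}, ∅) :: (∅, {x↦clo(λx. (x x), ∅)}, ∅) :: (∅, ∅, ∅)]⟩
→ 21 transitions taken and the configuration is still not final: no result within 21 steps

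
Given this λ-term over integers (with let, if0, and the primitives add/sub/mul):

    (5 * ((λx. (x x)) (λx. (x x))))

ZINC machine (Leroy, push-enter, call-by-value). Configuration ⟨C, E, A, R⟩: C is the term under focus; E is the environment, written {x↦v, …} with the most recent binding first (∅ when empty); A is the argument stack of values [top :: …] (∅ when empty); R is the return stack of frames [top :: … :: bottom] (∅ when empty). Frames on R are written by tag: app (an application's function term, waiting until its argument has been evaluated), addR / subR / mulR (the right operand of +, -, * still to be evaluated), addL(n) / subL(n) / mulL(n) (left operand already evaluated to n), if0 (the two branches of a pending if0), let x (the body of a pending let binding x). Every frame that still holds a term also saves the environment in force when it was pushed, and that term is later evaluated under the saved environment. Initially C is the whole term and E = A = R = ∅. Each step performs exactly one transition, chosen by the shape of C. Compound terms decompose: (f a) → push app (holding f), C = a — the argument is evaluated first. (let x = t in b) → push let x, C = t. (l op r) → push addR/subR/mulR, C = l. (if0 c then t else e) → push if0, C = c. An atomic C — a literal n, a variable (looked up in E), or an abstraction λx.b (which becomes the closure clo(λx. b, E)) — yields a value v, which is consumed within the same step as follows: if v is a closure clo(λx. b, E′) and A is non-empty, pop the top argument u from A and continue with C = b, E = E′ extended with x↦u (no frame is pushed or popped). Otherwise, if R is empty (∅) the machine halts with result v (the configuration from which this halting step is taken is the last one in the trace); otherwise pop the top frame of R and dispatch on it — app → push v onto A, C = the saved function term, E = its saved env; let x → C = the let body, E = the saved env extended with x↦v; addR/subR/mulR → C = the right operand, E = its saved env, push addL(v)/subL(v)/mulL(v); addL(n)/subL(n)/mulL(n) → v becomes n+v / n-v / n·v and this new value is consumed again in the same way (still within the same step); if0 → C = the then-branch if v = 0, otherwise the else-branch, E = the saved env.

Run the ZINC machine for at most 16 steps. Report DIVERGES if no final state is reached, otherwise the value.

Answer: DIVERGES (no final state within 16 steps)

Execution trace:
0. ⟨C=(5 * ((λx. (x x)) (λx. (x x)))); E=∅; A=∅; R=∅⟩
1. ⟨C=5; E=∅; A=∅; R=[mulR]⟩
2. ⟨C=((λx. (x x)) (λx. (x x))); E=∅; A=∅; R=[mulL(5)]⟩
3. ⟨C=(λx. (x x)); E=∅; A=∅; R=[app :: mulL(5)]⟩
4. ⟨C=(λx. (x x)); E=∅; A=[clo(λx. (x x), ∅)]; R=[mulL(5)]⟩
5. ⟨C=(x x); E={x↦clo(λx. (x x), ∅)}; A=∅; R=[mulL(5)]⟩
6. ⟨C=x; E={x↦clo(λx. (x x), ∅)}; A=∅; R=[app :: mulL(5)]⟩
7. ⟨C=x; E={x↦clo(λx. (x x), ∅)}; A=[clo(λx. (x x), ∅)]; R=[mulL(5)]⟩
… configuration repeats with period 3 (steps 5–7 recur indefinitely) …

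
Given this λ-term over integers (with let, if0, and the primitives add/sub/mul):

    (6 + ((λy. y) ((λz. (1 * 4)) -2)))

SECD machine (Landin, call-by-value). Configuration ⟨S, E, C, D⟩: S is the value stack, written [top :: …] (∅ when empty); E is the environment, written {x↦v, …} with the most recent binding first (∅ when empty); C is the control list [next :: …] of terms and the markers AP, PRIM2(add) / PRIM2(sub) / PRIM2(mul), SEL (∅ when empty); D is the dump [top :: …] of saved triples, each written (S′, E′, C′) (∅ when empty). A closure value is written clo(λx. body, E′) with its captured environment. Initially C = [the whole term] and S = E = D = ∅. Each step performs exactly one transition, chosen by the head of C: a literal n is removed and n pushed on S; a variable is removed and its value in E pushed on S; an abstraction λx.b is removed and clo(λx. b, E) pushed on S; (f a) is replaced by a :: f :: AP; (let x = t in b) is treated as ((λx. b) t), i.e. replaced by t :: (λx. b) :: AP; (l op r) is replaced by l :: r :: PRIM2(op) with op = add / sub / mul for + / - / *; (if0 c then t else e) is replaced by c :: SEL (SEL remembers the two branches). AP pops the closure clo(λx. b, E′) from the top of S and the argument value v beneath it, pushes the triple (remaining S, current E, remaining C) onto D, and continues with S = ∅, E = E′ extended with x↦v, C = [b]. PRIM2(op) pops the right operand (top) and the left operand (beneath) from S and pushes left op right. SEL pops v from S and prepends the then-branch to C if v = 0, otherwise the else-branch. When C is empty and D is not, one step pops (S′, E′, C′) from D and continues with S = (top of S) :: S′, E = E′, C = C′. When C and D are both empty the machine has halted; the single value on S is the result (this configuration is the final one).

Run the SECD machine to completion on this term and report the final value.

[0] ⟨S=∅; E=∅; C=[(6 + ((λy. y) ((λz. (1 * 4)) -2)))]; D=∅⟩
[1] ⟨S=∅; E=∅; C=[6 :: ((λy. y) ((λz. (1 * 4)) -2)) :: PRIM2(add)]; D=∅⟩
[2] ⟨S=[6]; E=∅; C=[((λy. y) ((λz. (1 * 4)) -2)) :: PRIM2(add)]; D=∅⟩
[3] ⟨S=[6]; E=∅; C=[((λz. (1 * 4)) -2) :: (λy. y) :: AP :: PRIM2(add)]; D=∅⟩
[4] ⟨S=[6]; E=∅; C=[-2 :: (λz. (1 * 4)) :: AP :: (λy. y) :: AP :: PRIM2(add)]; D=∅⟩
[5] ⟨S=[-2 :: 6]; E=∅; C=[(λz. (1 * 4)) :: AP :: (λy. y) :: AP :: PRIM2(add)]; D=∅⟩
[6] ⟨S=[clo(λz. (1 * 4), ∅) :: -2 :: 6]; E=∅; C=[AP :: (λy. y) :: AP :: PRIM2(add)]; D=∅⟩
[7] ⟨S=∅; E={z↦-2}; C=[(1 * 4)]; D=[([6], ∅, [(λy. y) :: AP :: PRIM2(add)])]⟩
[8] ⟨S=∅; E={z↦-2}; C=[1 :: 4 :: PRIM2(mul)]; D=[([6], ∅, [(λy. y) :: AP :: PRIM2(add)])]⟩
[9] ⟨S=[1]; E={z↦-2}; C=[4 :: PRIM2(mul)]; D=[([6], ∅, [(λy. y) :: AP :: PRIM2(add)])]⟩
[10] ⟨S=[4 :: 1]; E={z↦-2}; C=[PRIM2(mul)]; D=[([6], ∅, [(λy. y) :: AP :: PRIM2(add)])]⟩
[11] ⟨S=[4]; E={z↦-2}; C=∅; D=[([6], ∅, [(λy. y) :: AP :: PRIM2(add)])]⟩
[12] ⟨S=[4 :: 6]; E=∅; C=[(λy. y) :: AP :: PRIM2(add)]; D=∅⟩
[13] ⟨S=[clo(λy. y, ∅) :: 4 :: 6]; E=∅; C=[AP :: PRIM2(add)]; D=∅⟩
[14] ⟨S=∅; E={y↦4}; C=[y]; D=[([6], ∅, [PRIM2(add)])]⟩
[15] ⟨S=[4]; E={y↦4}; C=∅; D=[([6], ∅, [PRIM2(add)])]⟩
[16] ⟨S=[4 :: 6]; E=∅; C=[PRIM2(add)]; D=∅⟩
[17] ⟨S=[10]; E=∅; C=∅; D=∅⟩
→ final value 10

Answer: 10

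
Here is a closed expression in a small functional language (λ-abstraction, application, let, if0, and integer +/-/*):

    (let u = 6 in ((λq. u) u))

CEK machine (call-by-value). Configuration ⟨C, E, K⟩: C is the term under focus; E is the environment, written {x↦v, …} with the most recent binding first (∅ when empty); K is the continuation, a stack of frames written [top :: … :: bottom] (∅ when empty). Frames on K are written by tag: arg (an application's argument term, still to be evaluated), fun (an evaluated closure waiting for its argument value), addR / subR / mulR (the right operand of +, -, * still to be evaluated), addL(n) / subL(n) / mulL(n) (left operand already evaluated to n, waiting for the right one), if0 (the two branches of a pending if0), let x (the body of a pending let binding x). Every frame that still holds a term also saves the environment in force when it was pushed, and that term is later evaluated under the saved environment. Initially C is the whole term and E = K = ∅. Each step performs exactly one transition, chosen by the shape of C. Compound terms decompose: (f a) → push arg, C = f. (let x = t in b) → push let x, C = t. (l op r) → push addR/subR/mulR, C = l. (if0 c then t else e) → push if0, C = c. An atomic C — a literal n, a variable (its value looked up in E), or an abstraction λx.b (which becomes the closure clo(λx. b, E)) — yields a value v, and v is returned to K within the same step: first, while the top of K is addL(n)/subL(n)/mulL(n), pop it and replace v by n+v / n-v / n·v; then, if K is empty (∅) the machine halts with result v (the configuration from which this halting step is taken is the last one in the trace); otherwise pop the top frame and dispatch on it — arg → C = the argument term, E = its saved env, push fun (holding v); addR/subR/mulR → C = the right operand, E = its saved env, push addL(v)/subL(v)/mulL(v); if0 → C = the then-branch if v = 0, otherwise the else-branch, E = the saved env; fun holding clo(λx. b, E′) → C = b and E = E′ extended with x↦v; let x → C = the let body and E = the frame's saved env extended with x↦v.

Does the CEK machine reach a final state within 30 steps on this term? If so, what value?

Answer: 6

Execution trace:
[0] ⟨C=(let u = 6 in ((λq. u) u)); E=∅; K=∅⟩
[1] ⟨C=6; E=∅; K=[let u]⟩
[2] ⟨C=((λq. u) u); E={u↦6}; K=∅⟩
[3] ⟨C=(λq. u); E={u↦6}; K=[arg]⟩
[4] ⟨C=u; E={u↦6}; K=[fun]⟩
[5] ⟨C=u; E={q↦6, u↦6}; K=∅⟩
→ final value 6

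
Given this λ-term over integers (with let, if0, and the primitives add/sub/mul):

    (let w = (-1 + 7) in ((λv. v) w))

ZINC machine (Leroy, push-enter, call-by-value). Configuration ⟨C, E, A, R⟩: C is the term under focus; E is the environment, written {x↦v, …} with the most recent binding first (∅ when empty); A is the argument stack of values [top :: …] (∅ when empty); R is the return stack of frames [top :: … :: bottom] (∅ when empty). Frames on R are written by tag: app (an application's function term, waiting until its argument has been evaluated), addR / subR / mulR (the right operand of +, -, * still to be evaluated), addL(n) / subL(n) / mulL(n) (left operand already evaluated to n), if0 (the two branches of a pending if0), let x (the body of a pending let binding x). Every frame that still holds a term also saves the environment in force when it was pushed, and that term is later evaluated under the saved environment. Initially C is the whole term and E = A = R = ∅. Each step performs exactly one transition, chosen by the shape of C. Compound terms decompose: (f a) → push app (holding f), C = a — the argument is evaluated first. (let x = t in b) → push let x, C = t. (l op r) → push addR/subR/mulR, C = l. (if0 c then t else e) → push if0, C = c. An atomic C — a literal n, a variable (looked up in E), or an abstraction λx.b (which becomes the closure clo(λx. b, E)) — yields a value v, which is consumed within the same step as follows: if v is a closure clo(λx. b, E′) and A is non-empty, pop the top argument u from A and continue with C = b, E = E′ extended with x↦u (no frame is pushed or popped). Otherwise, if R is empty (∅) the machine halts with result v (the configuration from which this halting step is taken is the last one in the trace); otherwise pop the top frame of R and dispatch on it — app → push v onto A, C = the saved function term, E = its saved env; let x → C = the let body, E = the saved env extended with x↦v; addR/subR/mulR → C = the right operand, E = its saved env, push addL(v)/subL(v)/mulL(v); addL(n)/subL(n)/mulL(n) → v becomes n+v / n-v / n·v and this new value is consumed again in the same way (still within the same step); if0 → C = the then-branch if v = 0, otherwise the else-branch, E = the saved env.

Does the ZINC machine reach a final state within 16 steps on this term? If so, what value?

Answer: 6

Machine steps:
0. [C=(let w = (-1 + 7) in ((λv. v) w)) | E=∅ | A=∅ | R=∅]
1. [C=(-1 + 7) | E=∅ | A=∅ | R=[let w]]
2. [C=-1 | E=∅ | A=∅ | R=[addR :: let w]]
3. [C=7 | E=∅ | A=∅ | R=[addL(-1) :: let w]]
4. [C=((λv. v) w) | E={w↦6} | A=∅ | R=∅]
5. [C=w | E={w↦6} | A=∅ | R=[app]]
6. [C=(λv. v) | E={w↦6} | A=[6] | R=∅]
7. [C=v | E={v↦6, w↦6} | A=∅ | R=∅]
→ final value 6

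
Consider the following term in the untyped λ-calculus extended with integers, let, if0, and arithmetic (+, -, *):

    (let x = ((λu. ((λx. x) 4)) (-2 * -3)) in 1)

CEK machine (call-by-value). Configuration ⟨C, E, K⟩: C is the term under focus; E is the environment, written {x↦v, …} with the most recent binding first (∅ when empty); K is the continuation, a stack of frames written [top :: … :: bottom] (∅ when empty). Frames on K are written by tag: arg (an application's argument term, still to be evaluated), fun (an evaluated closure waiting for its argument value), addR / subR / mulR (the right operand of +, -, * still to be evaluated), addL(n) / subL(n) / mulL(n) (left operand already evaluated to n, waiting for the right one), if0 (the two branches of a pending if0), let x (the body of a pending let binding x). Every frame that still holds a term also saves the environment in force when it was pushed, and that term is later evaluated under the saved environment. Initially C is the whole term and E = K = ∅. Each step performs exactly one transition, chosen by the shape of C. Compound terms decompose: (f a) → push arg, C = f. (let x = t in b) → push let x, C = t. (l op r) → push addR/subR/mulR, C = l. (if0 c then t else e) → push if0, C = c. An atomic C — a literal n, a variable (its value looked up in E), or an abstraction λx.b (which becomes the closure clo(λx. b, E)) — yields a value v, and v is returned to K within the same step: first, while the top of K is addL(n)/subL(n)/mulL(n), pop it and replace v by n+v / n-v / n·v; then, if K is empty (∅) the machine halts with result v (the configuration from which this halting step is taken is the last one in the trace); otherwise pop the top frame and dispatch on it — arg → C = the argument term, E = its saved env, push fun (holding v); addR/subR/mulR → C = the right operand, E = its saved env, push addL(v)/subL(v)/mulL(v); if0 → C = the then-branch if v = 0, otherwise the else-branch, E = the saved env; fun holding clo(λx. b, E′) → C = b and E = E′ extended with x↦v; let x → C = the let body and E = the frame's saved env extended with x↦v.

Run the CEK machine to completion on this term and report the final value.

[0] [C=(let x = ((λu. ((λx. x) 4)) (-2 * -3)) in 1) | E=∅ | K=∅]
[1] [C=((λu. ((λx. x) 4)) (-2 * -3)) | E=∅ | K=[let x]]
[2] [C=(λu. ((λx. x) 4)) | E=∅ | K=[arg :: let x]]
[3] [C=(-2 * -3) | E=∅ | K=[fun :: let x]]
[4] [C=-2 | E=∅ | K=[mulR :: fun :: let x]]
[5] [C=-3 | E=∅ | K=[mulL(-2) :: fun :: let x]]
[6] [C=((λx. x) 4) | E={u↦6} | K=[let x]]
[7] [C=(λx. x) | E={u↦6} | K=[arg :: let x]]
[8] [C=4 | E={u↦6} | K=[fun :: let x]]
[9] [C=x | E={x↦4, u↦6} | K=[let x]]
[10] [C=1 | E={x↦4} | K=∅]
→ final value 1

Answer: 1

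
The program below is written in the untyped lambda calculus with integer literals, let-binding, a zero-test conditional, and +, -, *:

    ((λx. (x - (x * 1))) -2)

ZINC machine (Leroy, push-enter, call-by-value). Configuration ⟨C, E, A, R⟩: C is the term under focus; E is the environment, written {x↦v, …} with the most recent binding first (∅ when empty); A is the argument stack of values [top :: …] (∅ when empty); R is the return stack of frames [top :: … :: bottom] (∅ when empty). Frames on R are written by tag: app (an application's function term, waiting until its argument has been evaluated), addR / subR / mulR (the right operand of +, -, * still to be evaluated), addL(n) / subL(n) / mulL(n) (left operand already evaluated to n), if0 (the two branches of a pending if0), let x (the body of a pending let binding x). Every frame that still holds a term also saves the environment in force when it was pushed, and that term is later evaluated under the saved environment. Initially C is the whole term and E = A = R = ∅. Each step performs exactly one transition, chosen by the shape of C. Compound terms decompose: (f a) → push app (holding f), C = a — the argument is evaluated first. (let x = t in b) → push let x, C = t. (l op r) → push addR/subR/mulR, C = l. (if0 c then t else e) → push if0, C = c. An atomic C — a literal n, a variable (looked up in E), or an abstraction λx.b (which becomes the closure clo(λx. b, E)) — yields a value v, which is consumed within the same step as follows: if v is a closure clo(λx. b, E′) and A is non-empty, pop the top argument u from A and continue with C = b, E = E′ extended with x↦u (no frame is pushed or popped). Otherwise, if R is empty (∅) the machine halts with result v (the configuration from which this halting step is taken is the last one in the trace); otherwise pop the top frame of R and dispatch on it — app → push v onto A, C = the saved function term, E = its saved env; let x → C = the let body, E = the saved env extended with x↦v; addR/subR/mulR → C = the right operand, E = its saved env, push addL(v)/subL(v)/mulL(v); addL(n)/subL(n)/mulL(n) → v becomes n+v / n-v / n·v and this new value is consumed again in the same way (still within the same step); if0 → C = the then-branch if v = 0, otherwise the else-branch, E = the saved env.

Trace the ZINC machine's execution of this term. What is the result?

step 0: <C=((λx. (x - (x * 1))) -2), E=∅, A=∅, R=∅>
step 1: <C=-2, E=∅, A=∅, R=[app]>
step 2: <C=(λx. (x - (x * 1))), E=∅, A=[-2], R=∅>
step 3: <C=(x - (x * 1)), E={x↦-2}, A=∅, R=∅>
step 4: <C=x, E={x↦-2}, A=∅, R=[subR]>
step 5: <C=(x * 1), E={x↦-2}, A=∅, R=[subL(-2)]>
step 6: <C=x, E={x↦-2}, A=∅, R=[mulR :: subL(-2)]>
step 7: <C=1, E={x↦-2}, A=∅, R=[mulL(-2) :: subL(-2)]>
→ final value 0

Answer: 0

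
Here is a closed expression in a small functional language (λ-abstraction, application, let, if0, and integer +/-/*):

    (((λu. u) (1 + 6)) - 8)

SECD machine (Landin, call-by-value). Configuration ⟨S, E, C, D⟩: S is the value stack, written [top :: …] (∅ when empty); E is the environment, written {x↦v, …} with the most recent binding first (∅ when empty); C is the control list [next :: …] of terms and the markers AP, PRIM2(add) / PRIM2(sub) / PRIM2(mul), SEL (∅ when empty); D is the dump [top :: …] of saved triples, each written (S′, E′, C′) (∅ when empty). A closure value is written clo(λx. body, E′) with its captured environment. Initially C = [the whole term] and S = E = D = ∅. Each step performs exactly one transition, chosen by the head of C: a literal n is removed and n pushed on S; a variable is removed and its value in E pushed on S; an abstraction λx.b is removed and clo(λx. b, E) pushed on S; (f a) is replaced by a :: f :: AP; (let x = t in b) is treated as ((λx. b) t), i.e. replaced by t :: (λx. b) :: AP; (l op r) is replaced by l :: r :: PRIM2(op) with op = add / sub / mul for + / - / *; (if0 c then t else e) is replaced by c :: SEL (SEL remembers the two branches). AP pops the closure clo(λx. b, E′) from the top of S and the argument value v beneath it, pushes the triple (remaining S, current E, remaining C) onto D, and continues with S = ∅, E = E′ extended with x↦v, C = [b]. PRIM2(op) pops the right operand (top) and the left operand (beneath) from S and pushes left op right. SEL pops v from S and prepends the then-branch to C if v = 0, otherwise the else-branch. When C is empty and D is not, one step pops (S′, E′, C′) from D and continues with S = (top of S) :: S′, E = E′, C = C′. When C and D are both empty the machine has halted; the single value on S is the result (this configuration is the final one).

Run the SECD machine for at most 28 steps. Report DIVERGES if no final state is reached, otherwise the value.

t=0: ⟨S=∅; E=∅; C=[(((λu. u) (1 + 6)) - 8)]; D=∅⟩
t=1: ⟨S=∅; E=∅; C=[((λu. u) (1 + 6)) :: 8 :: PRIM2(sub)]; D=∅⟩
t=2: ⟨S=∅; E=∅; C=[(1 + 6) :: (λu. u) :: AP :: 8 :: PRIM2(sub)]; D=∅⟩
t=3: ⟨S=∅; E=∅; C=[1 :: 6 :: PRIM2(add) :: (λu. u) :: AP :: 8 :: PRIM2(sub)]; D=∅⟩
t=4: ⟨S=[1]; E=∅; C=[6 :: PRIM2(add) :: (λu. u) :: AP :: 8 :: PRIM2(sub)]; D=∅⟩
t=5: ⟨S=[6 :: 1]; E=∅; C=[PRIM2(add) :: (λu. u) :: AP :: 8 :: PRIM2(sub)]; D=∅⟩
t=6: ⟨S=[7]; E=∅; C=[(λu. u) :: AP :: 8 :: PRIM2(sub)]; D=∅⟩
t=7: ⟨S=[clo(λu. u, ∅) :: 7]; E=∅; C=[AP :: 8 :: PRIM2(sub)]; D=∅⟩
t=8: ⟨S=∅; E={u↦7}; C=[u]; D=[(∅, ∅, [8 :: PRIM2(sub)])]⟩
t=9: ⟨S=[7]; E={u↦7}; C=∅; D=[(∅, ∅, [8 :: PRIM2(sub)])]⟩
t=10: ⟨S=[7]; E=∅; C=[8 :: PRIM2(sub)]; D=∅⟩
t=11: ⟨S=[8 :: 7]; E=∅; C=[PRIM2(sub)]; D=∅⟩
t=12: ⟨S=[-1]; E=∅; C=∅; D=∅⟩
→ final value -1

Answer: -1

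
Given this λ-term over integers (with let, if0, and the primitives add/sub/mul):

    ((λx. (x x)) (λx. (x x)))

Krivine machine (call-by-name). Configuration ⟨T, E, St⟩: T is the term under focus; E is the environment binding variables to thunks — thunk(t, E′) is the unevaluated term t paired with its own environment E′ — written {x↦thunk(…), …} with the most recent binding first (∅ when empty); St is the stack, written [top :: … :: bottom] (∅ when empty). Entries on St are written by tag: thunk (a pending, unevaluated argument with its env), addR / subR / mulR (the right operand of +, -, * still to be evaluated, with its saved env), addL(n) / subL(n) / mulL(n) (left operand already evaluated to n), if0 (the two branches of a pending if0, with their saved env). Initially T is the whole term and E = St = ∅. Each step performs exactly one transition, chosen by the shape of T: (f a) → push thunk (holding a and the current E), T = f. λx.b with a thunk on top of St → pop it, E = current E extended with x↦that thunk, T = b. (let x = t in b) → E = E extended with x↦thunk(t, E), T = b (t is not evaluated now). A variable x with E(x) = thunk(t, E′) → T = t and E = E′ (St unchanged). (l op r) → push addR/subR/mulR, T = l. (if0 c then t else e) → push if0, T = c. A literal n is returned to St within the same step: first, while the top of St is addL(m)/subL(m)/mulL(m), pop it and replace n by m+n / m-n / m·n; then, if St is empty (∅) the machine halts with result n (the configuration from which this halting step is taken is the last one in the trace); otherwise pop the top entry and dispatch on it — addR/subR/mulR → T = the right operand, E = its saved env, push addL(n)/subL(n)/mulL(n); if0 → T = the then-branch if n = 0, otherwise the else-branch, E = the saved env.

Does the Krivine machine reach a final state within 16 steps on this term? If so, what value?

Answer: DIVERGES (no final state within 16 steps)

Execution trace:
step 0: <T=((λx. (x x)) (λx. (x x))), E=∅, St=∅>
step 1: <T=(λx. (x x)), E=∅, St=[thunk]>
step 2: <T=(x x), E={x↦thunk((λx. (x x)), ∅)}, St=∅>
step 3: <T=x, E={x↦thunk((λx. (x x)), ∅)}, St=[thunk]>
step 4: <T=(λx. (x x)), E=∅, St=[thunk]>
step 5: <T=(x x), E={x↦thunk(x, {x↦thunk((λx. (x x)), ∅)})}, St=∅>
step 6: <T=x, E={x↦thunk(x, {x↦thunk((λx. (x x)), ∅)})}, St=[thunk]>
step 7: <T=x, E={x↦thunk((λx. (x x)), ∅)}, St=[thunk]>
step 8: <T=(λx. (x x)), E=∅, St=[thunk]>
step 9: <T=(x x), E={x↦thunk(x, {x↦thunk(x, {x↦thunk((λx. (x x)), ∅)})})}, St=∅>
step 10: <T=x, E={x↦thunk(x, {x↦thunk(x, {x↦thunk((λx. (x x)), ∅)})})}, St=[thunk]>
step 11: <T=x, E={x↦thunk(x, {x↦thunk((λx. (x x)), ∅)})}, St=[thunk]>
step 12: <T=x, E={x↦thunk((λx. (x x)), ∅)}, St=[thunk]>
step 13: <T=(λx. (x x)), E=∅, St=[thunk]>
step 14: <T=(x x), E={x↦thunk(x, {x↦thunk(x, {x↦thunk(x, {x↦thunk((λx. (x x)), ∅)})})})}, St=∅>
step 15: <T=x, E={x↦thunk(x, {x↦thunk(x, {x↦thunk(x, {x↦thunk((λx. (x x)), ∅)})})})}, St=[thunk]>
step 16: <T=x, E={x↦thunk(x, {x↦thunk(x, {x↦thunk((λx. (x x)), ∅)})})}, St=[thunk]>
→ 16 transitions taken and the configuration is still not final: no result within 16 steps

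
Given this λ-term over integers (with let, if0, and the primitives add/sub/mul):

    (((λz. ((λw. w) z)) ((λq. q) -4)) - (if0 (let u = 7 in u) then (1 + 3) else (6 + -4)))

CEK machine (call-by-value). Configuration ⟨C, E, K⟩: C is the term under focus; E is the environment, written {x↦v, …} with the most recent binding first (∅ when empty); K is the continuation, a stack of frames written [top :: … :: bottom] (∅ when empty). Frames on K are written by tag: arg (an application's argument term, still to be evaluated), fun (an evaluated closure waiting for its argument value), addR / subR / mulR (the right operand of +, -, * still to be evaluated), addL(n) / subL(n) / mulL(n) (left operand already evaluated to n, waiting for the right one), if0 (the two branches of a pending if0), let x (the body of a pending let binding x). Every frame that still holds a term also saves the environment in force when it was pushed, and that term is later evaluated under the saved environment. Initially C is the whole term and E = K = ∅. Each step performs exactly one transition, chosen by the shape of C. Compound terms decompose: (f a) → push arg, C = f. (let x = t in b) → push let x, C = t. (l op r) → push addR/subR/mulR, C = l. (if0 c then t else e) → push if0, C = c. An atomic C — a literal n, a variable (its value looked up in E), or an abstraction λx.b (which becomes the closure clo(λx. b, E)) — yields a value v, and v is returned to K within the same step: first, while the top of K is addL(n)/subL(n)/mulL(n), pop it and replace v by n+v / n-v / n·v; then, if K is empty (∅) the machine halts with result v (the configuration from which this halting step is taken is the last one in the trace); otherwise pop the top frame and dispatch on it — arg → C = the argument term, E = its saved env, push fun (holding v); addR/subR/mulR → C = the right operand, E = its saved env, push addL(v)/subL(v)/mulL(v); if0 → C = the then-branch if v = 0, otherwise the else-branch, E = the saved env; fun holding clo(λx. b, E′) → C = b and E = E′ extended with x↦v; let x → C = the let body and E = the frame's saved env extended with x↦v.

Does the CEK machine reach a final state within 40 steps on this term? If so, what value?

0. <C=(((λz. ((λw. w) z)) ((λq. q) -4)) - (if0 (let u = 7 in u) then (1 + 3) else (6 + -4))), E=∅, K=∅>
1. <C=((λz. ((λw. w) z)) ((λq. q) -4)), E=∅, K=[subR]>
2. <C=(λz. ((λw. w) z)), E=∅, K=[arg :: subR]>
3. <C=((λq. q) -4), E=∅, K=[fun :: subR]>
4. <C=(λq. q), E=∅, K=[arg :: fun :: subR]>
5. <C=-4, E=∅, K=[fun :: fun :: subR]>
6. <C=q, E={q↦-4}, K=[fun :: subR]>
7. <C=((λw. w) z), E={z↦-4}, K=[subR]>
8. <C=(λw. w), E={z↦-4}, K=[arg :: subR]>
9. <C=z, E={z↦-4}, K=[fun :: subR]>
10. <C=w, E={w↦-4, z↦-4}, K=[subR]>
11. <C=(if0 (let u = 7 in u) then (1 + 3) else (6 + -4)), E=∅, K=[subL(-4)]>
12. <C=(let u = 7 in u), E=∅, K=[if0 :: subL(-4)]>
13. <C=7, E=∅, K=[let u :: if0 :: subL(-4)]>
14. <C=u, E={u↦7}, K=[if0 :: subL(-4)]>
15. <C=(6 + -4), E=∅, K=[subL(-4)]>
16. <C=6, E=∅, K=[addR :: subL(-4)]>
17. <C=-4, E=∅, K=[addL(6) :: subL(-4)]>
→ final value -6

Answer: -6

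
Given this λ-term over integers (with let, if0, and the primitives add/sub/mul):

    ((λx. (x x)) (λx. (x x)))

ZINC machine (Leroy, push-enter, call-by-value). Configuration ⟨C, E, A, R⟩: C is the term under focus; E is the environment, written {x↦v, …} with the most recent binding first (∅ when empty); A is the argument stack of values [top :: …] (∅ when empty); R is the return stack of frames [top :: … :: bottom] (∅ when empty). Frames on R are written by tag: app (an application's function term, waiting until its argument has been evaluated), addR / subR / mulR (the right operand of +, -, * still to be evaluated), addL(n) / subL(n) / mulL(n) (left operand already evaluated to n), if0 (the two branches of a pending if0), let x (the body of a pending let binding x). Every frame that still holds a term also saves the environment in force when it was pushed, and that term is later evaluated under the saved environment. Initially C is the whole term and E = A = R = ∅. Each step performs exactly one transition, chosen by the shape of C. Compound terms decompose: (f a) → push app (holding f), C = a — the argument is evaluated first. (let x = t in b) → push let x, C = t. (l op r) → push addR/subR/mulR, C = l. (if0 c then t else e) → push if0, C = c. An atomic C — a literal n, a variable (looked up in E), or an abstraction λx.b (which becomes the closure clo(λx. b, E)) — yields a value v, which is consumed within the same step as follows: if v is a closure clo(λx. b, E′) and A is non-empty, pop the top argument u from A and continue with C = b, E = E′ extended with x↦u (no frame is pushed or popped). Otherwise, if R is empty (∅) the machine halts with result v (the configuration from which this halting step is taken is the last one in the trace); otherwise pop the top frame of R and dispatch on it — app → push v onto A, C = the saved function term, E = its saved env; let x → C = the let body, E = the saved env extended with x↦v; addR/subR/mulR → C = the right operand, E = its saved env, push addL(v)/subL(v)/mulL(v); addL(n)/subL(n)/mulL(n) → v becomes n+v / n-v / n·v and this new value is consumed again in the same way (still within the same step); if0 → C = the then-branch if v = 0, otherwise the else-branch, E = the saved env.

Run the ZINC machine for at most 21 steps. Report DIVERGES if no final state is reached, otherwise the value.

t=0: [C=((λx. (x x)) (λx. (x x))) | E=∅ | A=∅ | R=∅]
t=1: [C=(λx. (x x)) | E=∅ | A=∅ | R=[app]]
t=2: [C=(λx. (x x)) | E=∅ | A=[clo(λx. (x x), ∅)] | R=∅]
t=3: [C=(x x) | E={x↦clo(λx. (x x), ∅)} | A=∅ | R=∅]
t=4: [C=x | E={x↦clo(λx. (x x), ∅)} | A=∅ | R=[app]]
t=5: [C=x | E={x↦clo(λx. (x x), ∅)} | A=[clo(λx. (x x), ∅)] | R=∅]
… configuration repeats with period 3 (steps 3–5 recur indefinitely) …

Answer: DIVERGES (no final state within 21 steps)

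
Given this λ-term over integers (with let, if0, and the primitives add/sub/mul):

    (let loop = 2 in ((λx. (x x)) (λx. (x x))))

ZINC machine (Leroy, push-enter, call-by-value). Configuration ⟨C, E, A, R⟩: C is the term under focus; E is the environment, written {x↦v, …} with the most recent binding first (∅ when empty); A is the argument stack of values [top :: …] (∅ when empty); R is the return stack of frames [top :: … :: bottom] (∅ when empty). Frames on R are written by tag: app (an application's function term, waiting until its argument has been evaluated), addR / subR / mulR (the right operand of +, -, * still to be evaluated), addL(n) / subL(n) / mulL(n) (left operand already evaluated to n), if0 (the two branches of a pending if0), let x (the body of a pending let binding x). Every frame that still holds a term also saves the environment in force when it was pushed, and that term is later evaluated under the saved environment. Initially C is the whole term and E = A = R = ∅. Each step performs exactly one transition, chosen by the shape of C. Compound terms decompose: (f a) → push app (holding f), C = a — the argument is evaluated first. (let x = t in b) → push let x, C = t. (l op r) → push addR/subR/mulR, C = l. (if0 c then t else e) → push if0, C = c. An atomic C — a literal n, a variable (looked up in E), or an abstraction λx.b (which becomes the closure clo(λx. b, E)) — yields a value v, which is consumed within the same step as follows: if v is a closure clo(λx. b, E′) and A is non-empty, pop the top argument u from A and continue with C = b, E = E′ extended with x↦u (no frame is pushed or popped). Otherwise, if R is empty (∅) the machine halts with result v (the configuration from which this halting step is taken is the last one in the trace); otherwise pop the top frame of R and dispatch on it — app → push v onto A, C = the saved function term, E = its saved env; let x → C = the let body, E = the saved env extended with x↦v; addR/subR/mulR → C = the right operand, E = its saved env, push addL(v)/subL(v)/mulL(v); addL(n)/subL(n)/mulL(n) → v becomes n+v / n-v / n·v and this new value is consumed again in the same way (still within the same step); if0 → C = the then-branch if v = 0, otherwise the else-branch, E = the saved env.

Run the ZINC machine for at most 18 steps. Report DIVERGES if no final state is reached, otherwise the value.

Answer: DIVERGES (no final state within 18 steps)

Machine steps:
0. ⟨C=(let loop = 2 in ((λx. (x x)) (λx. (x x)))); E=∅; A=∅; R=∅⟩
1. ⟨C=2; E=∅; A=∅; R=[let loop]⟩
2. ⟨C=((λx. (x x)) (λx. (x x))); E={loop↦2}; A=∅; R=∅⟩
3. ⟨C=(λx. (x x)); E={loop↦2}; A=∅; R=[app]⟩
4. ⟨C=(λx. (x x)); E={loop↦2}; A=[clo(λx. (x x), {loop↦2})]; R=∅⟩
5. ⟨C=(x x); E={x↦clo(λx. (x x), {loop↦2}), loop↦2}; A=∅; R=∅⟩
6. ⟨C=x; E={x↦clo(λx. (x x), {loop↦2}), loop↦2}; A=∅; R=[app]⟩
7. ⟨C=x; E={x↦clo(λx. (x x), {loop↦2}), loop↦2}; A=[clo(λx. (x x), {loop↦2})]; R=∅⟩
… configuration repeats with period 3 (steps 5–7 recur indefinitely) …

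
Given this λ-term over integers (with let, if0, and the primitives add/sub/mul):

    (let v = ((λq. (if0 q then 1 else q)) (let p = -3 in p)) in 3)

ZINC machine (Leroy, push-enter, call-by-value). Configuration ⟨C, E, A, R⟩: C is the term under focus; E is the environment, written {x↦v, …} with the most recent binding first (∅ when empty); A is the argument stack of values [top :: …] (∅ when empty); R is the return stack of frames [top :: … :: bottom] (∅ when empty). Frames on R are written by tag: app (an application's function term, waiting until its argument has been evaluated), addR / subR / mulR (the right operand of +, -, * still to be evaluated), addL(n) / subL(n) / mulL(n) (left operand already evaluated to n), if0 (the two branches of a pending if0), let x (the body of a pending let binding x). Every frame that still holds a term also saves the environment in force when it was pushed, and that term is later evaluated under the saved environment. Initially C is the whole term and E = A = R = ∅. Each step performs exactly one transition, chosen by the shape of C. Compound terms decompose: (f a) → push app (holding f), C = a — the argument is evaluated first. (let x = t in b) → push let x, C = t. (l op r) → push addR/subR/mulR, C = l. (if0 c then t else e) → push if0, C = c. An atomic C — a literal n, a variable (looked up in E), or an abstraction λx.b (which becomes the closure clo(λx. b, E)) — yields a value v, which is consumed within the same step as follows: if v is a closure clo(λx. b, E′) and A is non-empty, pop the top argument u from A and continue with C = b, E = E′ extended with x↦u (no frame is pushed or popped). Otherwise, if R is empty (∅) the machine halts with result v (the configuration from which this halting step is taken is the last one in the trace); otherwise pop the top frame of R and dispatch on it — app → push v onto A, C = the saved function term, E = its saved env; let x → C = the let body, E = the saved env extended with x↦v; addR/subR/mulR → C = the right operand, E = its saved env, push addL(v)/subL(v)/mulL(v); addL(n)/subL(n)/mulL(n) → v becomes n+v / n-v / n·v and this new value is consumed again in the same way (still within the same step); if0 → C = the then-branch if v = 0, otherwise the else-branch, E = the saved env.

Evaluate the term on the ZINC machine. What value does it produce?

0. [C=(let v = ((λq. (if0 q then 1 else q)) (let p = -3 in p)) in 3) | E=∅ | A=∅ | R=∅]
1. [C=((λq. (if0 q then 1 else q)) (let p = -3 in p)) | E=∅ | A=∅ | R=[let v]]
2. [C=(let p = -3 in p) | E=∅ | A=∅ | R=[app :: let v]]
3. [C=-3 | E=∅ | A=∅ | R=[let p :: app :: let v]]
4. [C=p | E={p↦-3} | A=∅ | R=[app :: let v]]
5. [C=(λq. (if0 q then 1 else q)) | E=∅ | A=[-3] | R=[let v]]
6. [C=(if0 q then 1 else q) | E={q↦-3} | A=∅ | R=[let v]]
7. [C=q | E={q↦-3} | A=∅ | R=[if0 :: let v]]
8. [C=q | E={q↦-3} | A=∅ | R=[let v]]
9. [C=3 | E={v↦-3} | A=∅ | R=∅]
→ final value 3

Answer: 3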